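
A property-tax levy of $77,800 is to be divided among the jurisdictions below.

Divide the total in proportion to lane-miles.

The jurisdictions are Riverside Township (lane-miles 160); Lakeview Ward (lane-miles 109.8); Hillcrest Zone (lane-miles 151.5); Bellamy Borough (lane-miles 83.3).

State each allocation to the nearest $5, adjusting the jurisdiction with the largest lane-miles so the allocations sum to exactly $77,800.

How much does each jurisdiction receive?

Riverside Township: $24,665; Lakeview Ward: $16,930; Hillcrest Zone: $23,360; Bellamy Borough: $12,845

Combined lane-miles = 160 + 109.8 + 151.5 + 83.3 = 504.6.
Pro-rata amounts: Riverside Township 24,669.04; Lakeview Ward 16,929.13; Hillcrest Zone 23,358.50; Bellamy Borough 12,843.32.
Rounded to nearest $5: Riverside Township $24,670; Lakeview Ward $16,930; Hillcrest Zone $23,360; Bellamy Borough $12,845. Sum = $77,805.
Difference $77,800 − $77,805 = −$5 applied to largest lane-miles (Riverside Township): Riverside Township becomes $24,665.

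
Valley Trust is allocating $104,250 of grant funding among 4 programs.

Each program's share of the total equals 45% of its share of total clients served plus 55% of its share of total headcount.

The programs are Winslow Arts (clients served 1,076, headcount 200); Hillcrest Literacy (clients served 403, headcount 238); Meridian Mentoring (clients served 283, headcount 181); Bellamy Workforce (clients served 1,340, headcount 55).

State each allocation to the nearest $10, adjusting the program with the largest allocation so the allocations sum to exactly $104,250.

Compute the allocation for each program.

Winslow Arts: $33,290 | Hillcrest Literacy: $26,340 | Meridian Mentoring: $19,680 | Bellamy Workforce: $24,940

Clients served total 3,102; headcount total 674.
Blended shares (45% clients served + 55% headcount): Winslow Arts 0.3193; Hillcrest Literacy 0.2527; Meridian Mentoring 0.1888; Bellamy Workforce 0.2393.
Raw shares: Winslow Arts 33,286.77; Hillcrest Literacy 26,341.47; Meridian Mentoring 19,677.65; Bellamy Workforce 24,944.11.
After rounding ($10): Winslow Arts $33,290; Hillcrest Literacy $26,340; Meridian Mentoring $19,680; Bellamy Workforce $24,940. Sum = $104,250.
No rounding difference to absorb.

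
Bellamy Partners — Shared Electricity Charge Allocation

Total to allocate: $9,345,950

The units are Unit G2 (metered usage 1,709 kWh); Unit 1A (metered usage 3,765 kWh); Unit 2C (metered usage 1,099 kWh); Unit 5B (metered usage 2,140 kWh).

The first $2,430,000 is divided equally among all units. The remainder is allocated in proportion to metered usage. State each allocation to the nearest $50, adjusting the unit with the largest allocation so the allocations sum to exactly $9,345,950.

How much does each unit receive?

First tranche $2,430,000 split equally: $607,500 each.
Remainder $6,915,950 by metered usage (total 8,713): Unit G2 1,356,519.98 → $1,356,500; Unit 1A 2,988,471.45 → $2,988,450; Unit 2C 872,332.04 → $872,350; Unit 5B 1,698,626.54 → $1,698,650.
Totals: Unit G2 $607,500 + $1,356,500 = $1,964,000; Unit 1A $607,500 + $2,988,450 = $3,595,950; Unit 2C $607,500 + $872,350 = $1,479,850; Unit 5B $607,500 + $1,698,650 = $2,306,150.

Unit G2: $1,964,000; Unit 1A: $3,595,950; Unit 2C: $1,479,850; Unit 5B: $2,306,150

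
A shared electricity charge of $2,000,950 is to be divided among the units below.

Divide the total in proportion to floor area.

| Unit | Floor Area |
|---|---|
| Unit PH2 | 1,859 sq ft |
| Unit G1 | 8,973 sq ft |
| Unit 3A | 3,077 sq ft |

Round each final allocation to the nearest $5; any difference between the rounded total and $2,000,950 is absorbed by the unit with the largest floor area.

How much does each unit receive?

Unit PH2: $267,435 | Unit G1: $1,290,860 | Unit 3A: $442,655

Combined floor area = 13,909.
Raw shares: Unit PH2 1,859/13,909 × $2,000,950 = 267,435.91; Unit G1 8,973/13,909 × $2,000,950 = 1,290,856.59; Unit 3A 3,077/13,909 × $2,000,950 = 442,657.499.
After rounding ($5): Unit PH2 $267,435; Unit G1 $1,290,855; Unit 3A $442,655. Sum = $2,000,945.
Difference $2,000,950 − $2,000,945 = +$5 applied to largest floor area (Unit G1): Unit G1 becomes $1,290,860.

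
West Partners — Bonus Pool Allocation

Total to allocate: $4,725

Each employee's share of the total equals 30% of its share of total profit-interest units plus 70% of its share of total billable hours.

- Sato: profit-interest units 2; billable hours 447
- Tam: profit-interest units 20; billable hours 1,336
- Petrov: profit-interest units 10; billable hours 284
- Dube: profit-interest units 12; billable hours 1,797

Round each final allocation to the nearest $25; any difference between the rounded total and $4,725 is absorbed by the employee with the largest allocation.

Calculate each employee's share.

Totals — profit-interest units 44, billable hours 3,864.
Composite weights (30% profit-interest units + 70% billable hours): Sato 0.0946; Tam 0.3784; Petrov 0.1196; Dube 0.4074.
Unrounded shares: Sato 447.05; Tam 1,787.91; Petrov 565.26; Dube 1,924.78.
After rounding ($25): Sato $450; Tam $1,800; Petrov $575; Dube $1,925. Sum = $4,750.
Difference $4,725 − $4,750 = −$25 applied to largest allocation (Dube): Dube becomes $1,900.

Sato: $450 | Tam: $1,800 | Petrov: $575 | Dube: $1,900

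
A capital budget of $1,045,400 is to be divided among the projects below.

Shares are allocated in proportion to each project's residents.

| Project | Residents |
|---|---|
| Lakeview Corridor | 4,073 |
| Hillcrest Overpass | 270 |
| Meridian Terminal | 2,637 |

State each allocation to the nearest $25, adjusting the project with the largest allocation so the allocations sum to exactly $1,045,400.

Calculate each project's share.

Lakeview Corridor: $610,000 · Hillcrest Overpass: $40,450 · Meridian Terminal: $394,950

Total residents = 6,980.
Raw shares: Lakeview Corridor 4,073/6,980 × $1,045,400 = 610,016.36; Hillcrest Overpass 270/6,980 × $1,045,400 = 40,438.11; Meridian Terminal 2,637/6,980 × $1,045,400 = 394,945.53.
At nearest $25: Lakeview Corridor $610,025; Hillcrest Overpass $40,450; Meridian Terminal $394,950. Sum = $1,045,425.
Difference $1,045,400 − $1,045,425 = −$25 applied to largest allocation (Lakeview Corridor): Lakeview Corridor becomes $610,000.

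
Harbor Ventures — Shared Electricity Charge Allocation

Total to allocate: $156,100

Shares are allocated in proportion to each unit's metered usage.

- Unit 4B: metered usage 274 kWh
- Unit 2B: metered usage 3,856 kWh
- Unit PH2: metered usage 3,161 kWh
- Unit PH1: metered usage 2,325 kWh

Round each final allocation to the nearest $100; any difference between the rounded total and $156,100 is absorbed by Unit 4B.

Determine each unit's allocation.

Unit 4B: $4,500; Unit 2B: $62,600; Unit PH2: $51,300; Unit PH1: $37,700

Total metered usage = 9,616.
Raw shares: Unit 4B 274/9,616 × $156,100 = 4,447.94; Unit 2B 3,856/9,616 × $156,100 = 62,595.84; Unit PH2 3,161/9,616 × $156,100 = 51,313.65; Unit PH1 2,325/9,616 × $156,100 = 37,742.56.
At nearest $100: Unit 4B $4,400; Unit 2B $62,600; Unit PH2 $51,300; Unit PH1 $37,700. Sum = $156,000.
Difference $156,100 − $156,000 = +$100 applied to Unit 4B: Unit 4B becomes $4,500.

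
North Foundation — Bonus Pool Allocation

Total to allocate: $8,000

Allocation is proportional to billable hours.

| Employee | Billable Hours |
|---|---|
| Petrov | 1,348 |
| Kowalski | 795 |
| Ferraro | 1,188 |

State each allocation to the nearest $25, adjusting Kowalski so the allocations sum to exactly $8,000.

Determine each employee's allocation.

Petrov: $3,225; Kowalski: $1,925; Ferraro: $2,850

Billable hours total: 3,331.
Raw shares: Petrov 1,348/3,331 × $8,000 = 3,237.47; Kowalski 795/3,331 × $8,000 = 1,909.34; Ferraro 1,188/3,331 × $8,000 = 2,853.20.
Rounded to nearest $25: Petrov $3,225; Kowalski $1,900; Ferraro $2,850. Sum = $7,975.
Difference $8,000 − $7,975 = +$25 applied to Kowalski: Kowalski becomes $1,925.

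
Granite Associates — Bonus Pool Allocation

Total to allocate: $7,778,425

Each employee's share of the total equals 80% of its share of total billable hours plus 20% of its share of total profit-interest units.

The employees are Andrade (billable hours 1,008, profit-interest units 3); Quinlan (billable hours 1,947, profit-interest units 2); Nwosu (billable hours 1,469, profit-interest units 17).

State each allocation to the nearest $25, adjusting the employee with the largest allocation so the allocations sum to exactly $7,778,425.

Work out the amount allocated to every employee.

Andrade: $1,629,975 · Quinlan: $2,880,050 · Nwosu: $3,268,400

Billable hours total 4,424; profit-interest units total 22.
Blended shares (80% billable hours + 20% profit-interest units): Andrade 0.2096; Quinlan 0.3703; Nwosu 0.4202.
Raw shares: Andrade 1,629,978.36; Quinlan 2,880,050.41; Nwosu 3,268,396.24.
After rounding ($25): Andrade $1,629,975; Quinlan $2,880,050; Nwosu $3,268,400. Sum = $7,778,425.
Sum already equals the total — no adjustment.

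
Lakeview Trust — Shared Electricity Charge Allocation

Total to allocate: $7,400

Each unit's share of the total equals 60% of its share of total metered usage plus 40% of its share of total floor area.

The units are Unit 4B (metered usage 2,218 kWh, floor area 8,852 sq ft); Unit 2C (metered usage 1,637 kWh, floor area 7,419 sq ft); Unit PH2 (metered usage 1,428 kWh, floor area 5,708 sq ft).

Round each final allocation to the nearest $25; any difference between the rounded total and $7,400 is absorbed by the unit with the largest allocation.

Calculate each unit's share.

Totals — metered usage 5,283, floor area 21,979.
Combined weights (60% metered usage + 40% floor area): Unit 4B 0.4130; Unit 2C 0.3209; Unit PH2 0.2661.
Pro-rata amounts: Unit 4B 3,056.21; Unit 2C 2,374.93; Unit PH2 1,968.86.
Rounded to nearest $25: Unit 4B $3,050; Unit 2C $2,375; Unit PH2 $1,975. Sum = $7,400.
Rounded total matches; no reconciliation needed.

Unit 4B: $3,050 | Unit 2C: $2,375 | Unit PH2: $1,975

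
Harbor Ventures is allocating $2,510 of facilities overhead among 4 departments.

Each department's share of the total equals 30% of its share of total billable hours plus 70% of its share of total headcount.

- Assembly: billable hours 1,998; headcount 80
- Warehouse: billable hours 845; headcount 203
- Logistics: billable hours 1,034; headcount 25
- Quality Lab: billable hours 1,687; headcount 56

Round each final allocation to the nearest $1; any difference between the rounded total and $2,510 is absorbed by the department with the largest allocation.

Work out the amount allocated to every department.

Assembly: $657; Warehouse: $1,093; Logistics: $261; Quality Lab: $499

Billable hours total 5,564; headcount total 364.
Combined weights (30% billable hours + 70% headcount): Assembly 0.2616; Warehouse 0.4359; Logistics 0.1038; Quality Lab 0.1987.
Unrounded shares: Assembly 656.55; Warehouse 1,094.22; Logistics 260.61; Quality Lab 498.62.
Rounded to nearest $1: Assembly $657; Warehouse $1,094; Logistics $261; Quality Lab $499. Sum = $2,511.
Difference $2,510 − $2,511 = −$1 applied to largest allocation (Warehouse): Warehouse becomes $1,093.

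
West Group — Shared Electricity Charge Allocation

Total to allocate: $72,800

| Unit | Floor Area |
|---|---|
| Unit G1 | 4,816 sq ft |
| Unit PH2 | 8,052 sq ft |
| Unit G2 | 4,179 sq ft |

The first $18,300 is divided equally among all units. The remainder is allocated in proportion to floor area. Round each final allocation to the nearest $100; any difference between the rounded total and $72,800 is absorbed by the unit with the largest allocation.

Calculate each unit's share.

Unit G1: $21,500 | Unit PH2: $31,800 | Unit G2: $19,500

Equal tier: $18,300 ÷ 3 = $6,100 apiece.
Remainder $54,500 by floor area (total 17,047): Unit G1 15,396.96 → $15,400; Unit PH2 25,742.59 → $25,700; Unit G2 13,360.44 → $13,400.
Totals: Unit G1 $6,100 + $15,400 = $21,500; Unit PH2 $6,100 + $25,700 = $31,800; Unit G2 $6,100 + $13,400 = $19,500.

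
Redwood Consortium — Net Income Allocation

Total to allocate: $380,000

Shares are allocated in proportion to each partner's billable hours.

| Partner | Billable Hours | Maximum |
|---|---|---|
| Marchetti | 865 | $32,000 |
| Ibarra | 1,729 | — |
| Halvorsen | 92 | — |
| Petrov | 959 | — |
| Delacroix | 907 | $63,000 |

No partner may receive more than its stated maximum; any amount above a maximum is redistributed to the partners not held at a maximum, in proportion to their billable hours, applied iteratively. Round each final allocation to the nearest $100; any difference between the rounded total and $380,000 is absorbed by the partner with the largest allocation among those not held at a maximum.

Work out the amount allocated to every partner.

Marchetti: $32,000; Ibarra: $177,300; Halvorsen: $9,400; Petrov: $98,300; Delacroix: $63,000

Total billable hours = 4,552.
Pro-rata shares before constraints: Marchetti 72,210.02; Ibarra 144,336.56; Halvorsen 7,680.14; Petrov 80,057.12; Delacroix 75,716.17.
Capped: Marchetti ($32,000), Delacroix ($63,000); remaining pool $285,000 reallocated over remaining billable hours 2,780.
Remaining shares: Ibarra 177,253.60 → $177,300; Halvorsen 9,431.65 → $9,400; Petrov 98,314.75 → $98,300.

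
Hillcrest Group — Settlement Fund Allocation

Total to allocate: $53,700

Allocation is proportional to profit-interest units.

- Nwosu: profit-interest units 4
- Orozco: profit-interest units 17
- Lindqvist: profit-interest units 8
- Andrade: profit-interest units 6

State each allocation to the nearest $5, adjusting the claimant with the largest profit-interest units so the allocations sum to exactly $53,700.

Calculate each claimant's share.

Combined profit-interest units = 4 + 17 + 8 + 6 = 35.
Pro-rata amounts: Nwosu 6,137.14; Orozco 26,082.86; Lindqvist 12,274.29; Andrade 9,205.71.
At nearest $5: Nwosu $6,135; Orozco $26,085; Lindqvist $12,275; Andrade $9,205. Sum = $53,700.
Sum already equals the total — no adjustment.

Nwosu: $6,135; Orozco: $26,085; Lindqvist: $12,275; Andrade: $9,205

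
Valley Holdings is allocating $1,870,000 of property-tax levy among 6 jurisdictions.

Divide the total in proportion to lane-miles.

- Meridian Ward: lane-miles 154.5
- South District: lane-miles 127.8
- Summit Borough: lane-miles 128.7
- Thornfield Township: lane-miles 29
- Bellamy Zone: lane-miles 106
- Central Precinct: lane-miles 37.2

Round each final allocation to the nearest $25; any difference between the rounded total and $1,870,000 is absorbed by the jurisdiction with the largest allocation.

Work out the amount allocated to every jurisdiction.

Meridian Ward: $495,425; South District: $409,775; Summit Borough: $412,675; Thornfield Township: $92,975; Bellamy Zone: $339,875; Central Precinct: $119,275

Lane-miles total: 583.2.
Unrounded shares: Meridian Ward 154.5/583.2 × $1,870,000 = 495,396.09; South District 127.8/583.2 × $1,870,000 = 409,783.95; Summit Borough 128.7/583.2 × $1,870,000 = 412,669.75; Thornfield Township 29/583.2 × $1,870,000 = 92,986.97; Bellamy Zone 106/583.2 × $1,870,000 = 339,883.40; Central Precinct 37.2/583.2 × $1,870,000 = 119,279.84.
At nearest $25: Meridian Ward $495,400; South District $409,775; Summit Borough $412,675; Thornfield Township $92,975; Bellamy Zone $339,875; Central Precinct $119,275. Sum = $1,869,975.
Difference $1,870,000 − $1,869,975 = +$25 applied to largest allocation (Meridian Ward): Meridian Ward becomes $495,425.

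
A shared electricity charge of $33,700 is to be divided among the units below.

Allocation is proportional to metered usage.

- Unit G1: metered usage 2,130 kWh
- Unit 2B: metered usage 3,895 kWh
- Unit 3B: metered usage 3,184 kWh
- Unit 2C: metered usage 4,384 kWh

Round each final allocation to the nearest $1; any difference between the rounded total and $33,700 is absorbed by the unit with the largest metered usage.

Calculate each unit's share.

Total metered usage = 13,593.
Raw shares: Unit G1 2,130/13,593 × $33,700 = 5,280.73; Unit 2B 3,895/13,593 × $33,700 = 9,656.55; Unit 3B 3,184/13,593 × $33,700 = 7,893.83; Unit 2C 4,384/13,593 × $33,700 = 10,868.89.
Rounded to nearest $1: Unit G1 $5,281; Unit 2B $9,657; Unit 3B $7,894; Unit 2C $10,869. Sum = $33,701.
Difference $33,700 − $33,701 = −$1 applied to largest metered usage (Unit 2C): Unit 2C becomes $10,868.

Unit G1: $5,281 · Unit 2B: $9,657 · Unit 3B: $7,894 · Unit 2C: $10,868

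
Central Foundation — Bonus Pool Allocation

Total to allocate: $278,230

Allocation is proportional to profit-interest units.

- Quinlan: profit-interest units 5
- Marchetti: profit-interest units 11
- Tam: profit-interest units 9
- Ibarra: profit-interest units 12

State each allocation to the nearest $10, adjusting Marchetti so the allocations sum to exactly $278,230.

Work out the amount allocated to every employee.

Combined profit-interest units = 37.
Unrounded shares: Quinlan 5/37 × $278,230 = 37,598.65; Marchetti 11/37 × $278,230 = 82,717.03; Tam 9/37 × $278,230 = 67,677.57; Ibarra 12/37 × $278,230 = 90,236.76.
At nearest $10: Quinlan $37,600; Marchetti $82,720; Tam $67,680; Ibarra $90,240. Sum = $278,240.
Difference $278,230 − $278,240 = −$10 applied to Marchetti: Marchetti becomes $82,710.

Quinlan: $37,600 · Marchetti: $82,710 · Tam: $67,680 · Ibarra: $90,240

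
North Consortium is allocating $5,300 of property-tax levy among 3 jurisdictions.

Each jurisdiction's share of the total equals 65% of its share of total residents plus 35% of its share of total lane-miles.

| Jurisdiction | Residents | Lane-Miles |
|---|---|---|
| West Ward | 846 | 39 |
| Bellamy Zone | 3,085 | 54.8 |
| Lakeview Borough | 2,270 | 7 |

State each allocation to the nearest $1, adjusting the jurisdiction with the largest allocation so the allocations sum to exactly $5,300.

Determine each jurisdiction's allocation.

Residents total 6,201; lane-miles total 100.8.
Combined weights (65% residents + 35% lane-miles): West Ward 0.2241; Bellamy Zone 0.5137; Lakeview Borough 0.2623.
Proportional shares: West Ward 1,187.71; Bellamy Zone 2,722.36; Lakeview Borough 1,389.93.
At nearest $1: West Ward $1,188; Bellamy Zone $2,722; Lakeview Borough $1,390. Sum = $5,300.
Sum already equals the total — no adjustment.

West Ward: $1,188 | Bellamy Zone: $2,722 | Lakeview Borough: $1,390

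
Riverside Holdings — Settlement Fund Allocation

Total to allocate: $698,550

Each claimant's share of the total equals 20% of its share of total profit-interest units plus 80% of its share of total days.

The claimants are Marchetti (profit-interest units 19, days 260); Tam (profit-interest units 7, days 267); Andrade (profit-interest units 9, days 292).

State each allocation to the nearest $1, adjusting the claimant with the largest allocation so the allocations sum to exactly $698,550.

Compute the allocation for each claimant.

Totals — profit-interest units 35, days 819.
Combined weights (20% profit-interest units + 80% days): Marchetti 0.3625; Tam 0.3008; Andrade 0.3367.
Raw shares: Marchetti 253,252.10; Tam 210,127.93; Andrade 235,169.97.
After rounding ($1): Marchetti $253,252; Tam $210,128; Andrade $235,170. Sum = $698,550.
Sum already equals the total — no adjustment.

Marchetti: $253,252 | Tam: $210,128 | Andrade: $235,170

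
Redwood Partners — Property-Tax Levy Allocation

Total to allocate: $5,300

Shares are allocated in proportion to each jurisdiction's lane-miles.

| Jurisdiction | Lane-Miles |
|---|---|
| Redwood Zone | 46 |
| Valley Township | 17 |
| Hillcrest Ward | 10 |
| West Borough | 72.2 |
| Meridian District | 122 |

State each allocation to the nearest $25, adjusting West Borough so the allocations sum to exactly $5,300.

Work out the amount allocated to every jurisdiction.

Lane-miles total: 267.2.
Proportional shares: Redwood Zone 46/267.2 × $5,300 = 912.43; Valley Township 17/267.2 × $5,300 = 337.20; Hillcrest Ward 10/267.2 × $5,300 = 198.35; West Borough 72.2/267.2 × $5,300 = 1,432.11; Meridian District 122/267.2 × $5,300 = 2,419.91.
Rounded to nearest $25: Redwood Zone $900; Valley Township $325; Hillcrest Ward $200; West Borough $1,425; Meridian District $2,425. Sum = $5,275.
Difference $5,300 − $5,275 = +$25 applied to West Borough: West Borough becomes $1,450.

Redwood Zone: $900 | Valley Township: $325 | Hillcrest Ward: $200 | West Borough: $1,450 | Meridian District: $2,425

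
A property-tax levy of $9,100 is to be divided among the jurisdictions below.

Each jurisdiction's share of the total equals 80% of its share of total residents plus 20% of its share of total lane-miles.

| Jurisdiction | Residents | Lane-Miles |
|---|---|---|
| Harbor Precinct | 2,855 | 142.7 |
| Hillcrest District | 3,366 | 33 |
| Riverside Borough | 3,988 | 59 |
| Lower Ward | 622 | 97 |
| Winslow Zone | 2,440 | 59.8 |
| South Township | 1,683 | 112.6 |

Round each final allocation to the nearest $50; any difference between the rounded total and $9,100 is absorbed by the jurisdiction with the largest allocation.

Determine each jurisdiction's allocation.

Harbor Precinct: $1,900; Hillcrest District: $1,750; Riverside Borough: $2,150; Lower Ward: $650; Winslow Zone: $1,400; South Township: $1,250

Totals — residents 14,954, lane-miles 504.1.
Combined weights (80% residents + 20% lane-miles): Harbor Precinct 0.2094; Hillcrest District 0.1932; Riverside Borough 0.2368; Lower Ward 0.0718; Winslow Zone 0.1543; South Township 0.1347.
Raw shares: Harbor Precinct 1,905.09; Hillcrest District 1,757.80; Riverside Borough 2,154.48; Lower Ward 653.01; Winslow Zone 1,403.76; South Township 1,225.86.
At nearest $50: Harbor Precinct $1,900; Hillcrest District $1,750; Riverside Borough $2,150; Lower Ward $650; Winslow Zone $1,400; South Township $1,250. Sum = $9,100.
Rounded total matches; no reconciliation needed.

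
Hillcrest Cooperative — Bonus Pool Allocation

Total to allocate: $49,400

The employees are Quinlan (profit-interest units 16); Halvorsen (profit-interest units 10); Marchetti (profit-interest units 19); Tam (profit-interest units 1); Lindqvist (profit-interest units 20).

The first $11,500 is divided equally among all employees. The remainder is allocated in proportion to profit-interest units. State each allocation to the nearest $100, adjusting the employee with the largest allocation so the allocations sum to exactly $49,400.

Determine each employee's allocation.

Equal tier: $11,500 ÷ 5 = $2,300 apiece.
Remainder $37,900 by profit-interest units (total 66): Quinlan 9,187.88 → $9,200; Halvorsen 5,742.42 → $5,700; Marchetti 10,910.61 → $10,900; Tam 574.24 → $600; Lindqvist 11,484.85 → $11,500.
Totals: Quinlan $2,300 + $9,200 = $11,500; Halvorsen $2,300 + $5,700 = $8,000; Marchetti $2,300 + $10,900 = $13,200; Tam $2,300 + $600 = $2,900; Lindqvist $2,300 + $11,500 = $13,800.

Quinlan: $11,500 | Halvorsen: $8,000 | Marchetti: $13,200 | Tam: $2,900 | Lindqvist: $13,800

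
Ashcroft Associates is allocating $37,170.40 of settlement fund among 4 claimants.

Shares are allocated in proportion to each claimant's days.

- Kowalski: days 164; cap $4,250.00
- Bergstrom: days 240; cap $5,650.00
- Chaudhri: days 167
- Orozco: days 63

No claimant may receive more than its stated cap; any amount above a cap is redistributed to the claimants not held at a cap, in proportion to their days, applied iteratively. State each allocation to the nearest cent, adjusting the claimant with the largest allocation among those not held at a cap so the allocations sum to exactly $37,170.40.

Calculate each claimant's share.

Kowalski: $4,250.00; Bergstrom: $5,650.00; Chaudhri: $19,800.68; Orozco: $7,469.72

Days total: 634.
Pro-rata shares before constraints: Kowalski 9,615.0562; Bergstrom 14,070.8139; Chaudhri 9,790.9413; Orozco 3,693.5886.
Held at cap: Kowalski ($4,250.00), Bergstrom ($5,650.00); remaining pool $27,270.40 reallocated over remaining days 230.
Remaining shares: Chaudhri 19,800.6817 → $19,800.68; Orozco 7,469.7183 → $7,469.72.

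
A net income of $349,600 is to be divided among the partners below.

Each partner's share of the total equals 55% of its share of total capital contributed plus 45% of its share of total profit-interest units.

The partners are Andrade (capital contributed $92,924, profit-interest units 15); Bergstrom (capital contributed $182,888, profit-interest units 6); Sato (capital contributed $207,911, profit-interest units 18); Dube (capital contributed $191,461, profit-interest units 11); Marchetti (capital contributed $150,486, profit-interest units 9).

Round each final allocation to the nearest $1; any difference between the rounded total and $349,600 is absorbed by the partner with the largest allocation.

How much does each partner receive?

Totals — capital contributed 825,670, profit-interest units 59.
Blended shares (55% capital contributed + 45% profit-interest units): Andrade 0.1763; Bergstrom 0.1676; Sato 0.2758; Dube 0.2114; Marchetti 0.1689.
Proportional shares: Andrade 61,636.52; Bergstrom 58,589.15; Sato 96,413.73; Dube 73,917.81; Marchetti 59,042.78.
At nearest $1: Andrade $61,637; Bergstrom $58,589; Sato $96,414; Dube $73,918; Marchetti $59,043. Sum = $349,601.
Difference $349,600 − $349,601 = −$1 applied to largest allocation (Sato): Sato becomes $96,413.

Andrade: $61,637 · Bergstrom: $58,589 · Sato: $96,413 · Dube: $73,918 · Marchetti: $59,043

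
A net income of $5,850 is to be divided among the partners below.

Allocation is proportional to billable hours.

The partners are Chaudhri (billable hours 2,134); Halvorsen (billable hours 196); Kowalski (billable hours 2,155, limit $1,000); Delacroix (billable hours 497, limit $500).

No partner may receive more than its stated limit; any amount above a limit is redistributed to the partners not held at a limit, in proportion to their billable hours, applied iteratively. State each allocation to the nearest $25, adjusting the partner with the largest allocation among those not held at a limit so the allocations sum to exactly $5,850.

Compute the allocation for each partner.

Combined billable hours = 4,982.
Unconstrained shares: Chaudhri 2,505.80; Halvorsen 230.15; Kowalski 2,530.46; Delacroix 583.59.
Capped: Kowalski ($1,000), Delacroix ($500); balance $4,350 reallocated over remaining billable hours 2,330.
Shares after redistribution: Chaudhri 3,984.08 → $3,975; Halvorsen 365.92 → $375.

Chaudhri: $3,975; Halvorsen: $375; Kowalski: $1,000; Delacroix: $500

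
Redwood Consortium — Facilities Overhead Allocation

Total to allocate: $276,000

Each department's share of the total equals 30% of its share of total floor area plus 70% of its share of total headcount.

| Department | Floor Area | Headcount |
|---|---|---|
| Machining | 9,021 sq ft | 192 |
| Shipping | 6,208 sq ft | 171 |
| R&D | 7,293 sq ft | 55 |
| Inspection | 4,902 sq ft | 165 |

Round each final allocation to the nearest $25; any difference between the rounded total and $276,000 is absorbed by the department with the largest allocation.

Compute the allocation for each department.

Floor area total 27,424; headcount total 583.
Composite weights (30% floor area + 70% headcount): Machining 0.3292; Shipping 0.2732; R&D 0.1458; Inspection 0.2517.
Raw shares: Machining 90,863.44; Shipping 75,411.11; R&D 40,245.83; Inspection 69,479.62.
At nearest $25: Machining $90,875; Shipping $75,400; R&D $40,250; Inspection $69,475. Sum = $276,000.
Rounded total matches; no reconciliation needed.

Machining: $90,875; Shipping: $75,400; R&D: $40,250; Inspection: $69,475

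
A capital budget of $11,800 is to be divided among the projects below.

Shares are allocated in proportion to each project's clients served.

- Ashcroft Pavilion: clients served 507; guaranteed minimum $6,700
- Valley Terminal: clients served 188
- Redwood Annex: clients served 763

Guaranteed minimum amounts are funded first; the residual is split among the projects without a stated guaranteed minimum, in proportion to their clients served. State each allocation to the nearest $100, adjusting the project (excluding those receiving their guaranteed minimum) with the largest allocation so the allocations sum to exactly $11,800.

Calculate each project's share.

Ashcroft Pavilion: $6,700; Valley Terminal: $1,000; Redwood Annex: $4,100

Guaranteed amounts: Ashcroft Pavilion $6,700. Balance $5,100.
Balance split over remaining clients served 951: Valley Terminal 1,008.20 → $1,000; Redwood Annex 4,091.80 → $4,100.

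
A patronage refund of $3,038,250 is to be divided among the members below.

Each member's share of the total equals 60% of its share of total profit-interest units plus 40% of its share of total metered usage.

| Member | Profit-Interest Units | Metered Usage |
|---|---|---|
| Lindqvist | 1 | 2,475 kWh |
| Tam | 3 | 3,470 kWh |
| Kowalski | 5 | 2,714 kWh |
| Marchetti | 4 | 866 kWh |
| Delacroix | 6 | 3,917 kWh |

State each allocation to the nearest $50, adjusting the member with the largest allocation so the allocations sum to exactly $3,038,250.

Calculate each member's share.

Lindqvist: $319,700 · Tam: $601,550 · Kowalski: $725,100 · Marchetti: $462,050 · Delacroix: $929,850

Totals — profit-interest units 19, metered usage 13,442.
Combined weights (60% profit-interest units + 40% metered usage): Lindqvist 0.1052; Tam 0.1980; Kowalski 0.2387; Marchetti 0.1521; Delacroix 0.3060.
Proportional shares: Lindqvist 319,711.10; Tam 601,559.18; Kowalski 725,098.20; Marchetti 462,074.57; Delacroix 929,806.95.
At nearest $50: Lindqvist $319,700; Tam $601,550; Kowalski $725,100; Marchetti $462,050; Delacroix $929,800. Sum = $3,038,200.
Difference $3,038,250 − $3,038,200 = +$50 applied to largest allocation (Delacroix): Delacroix becomes $929,850.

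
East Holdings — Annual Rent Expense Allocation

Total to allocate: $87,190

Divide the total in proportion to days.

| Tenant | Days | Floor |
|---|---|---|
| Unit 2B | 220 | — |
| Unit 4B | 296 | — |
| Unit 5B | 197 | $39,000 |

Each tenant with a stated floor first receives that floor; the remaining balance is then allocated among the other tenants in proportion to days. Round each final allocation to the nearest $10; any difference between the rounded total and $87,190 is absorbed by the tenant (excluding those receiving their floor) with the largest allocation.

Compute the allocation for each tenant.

Guaranteed amounts: Unit 5B $39,000. Remaining pool $48,190.
Remaining pool split over remaining days 516: Unit 2B 20,546.12 → $20,550; Unit 4B 27,643.88 → $27,640.

Unit 2B: $20,550; Unit 4B: $27,640; Unit 5B: $39,000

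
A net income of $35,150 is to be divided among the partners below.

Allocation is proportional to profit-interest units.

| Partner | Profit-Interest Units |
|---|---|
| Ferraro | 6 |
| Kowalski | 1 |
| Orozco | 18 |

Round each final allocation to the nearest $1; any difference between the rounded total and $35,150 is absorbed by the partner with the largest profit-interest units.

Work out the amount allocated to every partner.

Ferraro: $8,436 | Kowalski: $1,406 | Orozco: $25,308

Sum of profit-interest units: 6 + 1 + 18 = 25.
Raw shares: Ferraro 8,436.00; Kowalski 1,406.00; Orozco 25,308.00.
At nearest $1: Ferraro $8,436; Kowalski $1,406; Orozco $25,308. Sum = $35,150.
Sum already equals the total — no adjustment.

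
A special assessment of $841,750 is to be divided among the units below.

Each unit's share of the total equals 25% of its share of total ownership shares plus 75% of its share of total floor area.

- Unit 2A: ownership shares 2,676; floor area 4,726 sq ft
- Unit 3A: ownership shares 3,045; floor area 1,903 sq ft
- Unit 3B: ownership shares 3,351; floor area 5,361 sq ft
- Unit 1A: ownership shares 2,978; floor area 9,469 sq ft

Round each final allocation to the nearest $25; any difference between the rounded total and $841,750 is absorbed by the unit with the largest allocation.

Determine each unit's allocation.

Ownership shares total 12,050; floor area total 21,459.
Composite weights (25% ownership shares + 75% floor area): Unit 2A 0.2207; Unit 3A 0.1297; Unit 3B 0.2569; Unit 1A 0.3927.
Unrounded shares: Unit 2A 185,769.28; Unit 3A 109,162.20; Unit 3B 216,238.64; Unit 1A 330,579.88.
After rounding ($25): Unit 2A $185,775; Unit 3A $109,150; Unit 3B $216,250; Unit 1A $330,575. Sum = $841,750.
Rounded total matches; no reconciliation needed.

Unit 2A: $185,775 · Unit 3A: $109,150 · Unit 3B: $216,250 · Unit 1A: $330,575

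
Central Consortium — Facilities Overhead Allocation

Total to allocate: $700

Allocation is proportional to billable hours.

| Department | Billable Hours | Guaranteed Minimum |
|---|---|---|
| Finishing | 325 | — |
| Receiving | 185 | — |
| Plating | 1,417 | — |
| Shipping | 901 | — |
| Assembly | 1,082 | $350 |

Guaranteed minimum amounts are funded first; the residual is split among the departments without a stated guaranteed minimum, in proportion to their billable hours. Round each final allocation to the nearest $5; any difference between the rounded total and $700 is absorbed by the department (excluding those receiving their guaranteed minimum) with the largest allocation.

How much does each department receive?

Finishing: $40 · Receiving: $25 · Plating: $175 · Shipping: $110 · Assembly: $350

Fund the minimums — Assembly $350. Residual $350.
Residual split over remaining billable hours 2,828: Finishing 40.22 → $40; Receiving 22.90 → $25; Plating 175.37 → $175; Shipping 111.51 → $110.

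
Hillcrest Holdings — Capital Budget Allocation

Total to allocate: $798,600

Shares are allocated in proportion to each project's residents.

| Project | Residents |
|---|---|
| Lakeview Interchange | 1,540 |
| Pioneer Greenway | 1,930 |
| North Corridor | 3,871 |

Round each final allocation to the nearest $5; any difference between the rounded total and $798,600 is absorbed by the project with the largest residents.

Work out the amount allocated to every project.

Lakeview Interchange: $167,530 | Pioneer Greenway: $209,955 | North Corridor: $421,115

Sum of residents: 1,540 + 1,930 + 3,871 = 7,341.
Raw shares: Lakeview Interchange 167,530.85; Pioneer Greenway 209,957.499; North Corridor 421,111.65.
Rounded to nearest $5: Lakeview Interchange $167,530; Pioneer Greenway $209,955; North Corridor $421,110. Sum = $798,595.
Difference $798,600 − $798,595 = +$5 applied to largest residents (North Corridor): North Corridor becomes $421,115.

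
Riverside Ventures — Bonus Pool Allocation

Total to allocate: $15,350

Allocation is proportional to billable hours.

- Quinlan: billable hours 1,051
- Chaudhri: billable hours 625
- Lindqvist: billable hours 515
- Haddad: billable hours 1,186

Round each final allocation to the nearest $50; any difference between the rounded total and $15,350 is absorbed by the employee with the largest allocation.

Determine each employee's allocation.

Quinlan: $4,800; Chaudhri: $2,850; Lindqvist: $2,350; Haddad: $5,350

Billable hours total: 3,377.
Raw shares: Quinlan 1,051/3,377 × $15,350 = 4,777.27; Chaudhri 625/3,377 × $15,350 = 2,840.91; Lindqvist 515/3,377 × $15,350 = 2,340.91; Haddad 1,186/3,377 × $15,350 = 5,390.91.
After rounding ($50): Quinlan $4,800; Chaudhri $2,850; Lindqvist $2,350; Haddad $5,400. Sum = $15,400.
Difference $15,350 − $15,400 = −$50 applied to largest allocation (Haddad): Haddad becomes $5,350.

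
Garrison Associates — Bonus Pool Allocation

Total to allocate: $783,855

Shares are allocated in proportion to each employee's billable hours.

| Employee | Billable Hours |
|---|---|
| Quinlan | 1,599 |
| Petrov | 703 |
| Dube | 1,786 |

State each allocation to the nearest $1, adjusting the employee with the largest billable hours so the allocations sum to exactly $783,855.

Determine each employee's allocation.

Total billable hours = 1,599 + 703 + 1,786 = 4,088.
Pro-rata amounts: Quinlan 306,600.82; Petrov 134,796.98; Dube 342,457.20.
After rounding ($1): Quinlan $306,601; Petrov $134,797; Dube $342,457. Sum = $783,855.
Rounded total matches; no reconciliation needed.

Quinlan: $306,601 | Petrov: $134,797 | Dube: $342,457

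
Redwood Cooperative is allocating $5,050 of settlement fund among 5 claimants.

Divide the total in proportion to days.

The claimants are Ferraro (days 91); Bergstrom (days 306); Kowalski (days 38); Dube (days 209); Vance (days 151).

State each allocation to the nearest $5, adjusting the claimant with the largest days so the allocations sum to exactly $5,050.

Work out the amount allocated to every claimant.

Sum of days: 795.
Pro-rata amounts: Ferraro 91/795 × $5,050 = 578.05; Bergstrom 306/795 × $5,050 = 1,943.77; Kowalski 38/795 × $5,050 = 241.38; Dube 209/795 × $5,050 = 1,327.61; Vance 151/795 × $5,050 = 959.18.
At nearest $5: Ferraro $580; Bergstrom $1,945; Kowalski $240; Dube $1,330; Vance $960. Sum = $5,055.
Difference $5,050 − $5,055 = −$5 applied to largest days (Bergstrom): Bergstrom becomes $1,940.

Ferraro: $580 | Bergstrom: $1,940 | Kowalski: $240 | Dube: $1,330 | Vance: $960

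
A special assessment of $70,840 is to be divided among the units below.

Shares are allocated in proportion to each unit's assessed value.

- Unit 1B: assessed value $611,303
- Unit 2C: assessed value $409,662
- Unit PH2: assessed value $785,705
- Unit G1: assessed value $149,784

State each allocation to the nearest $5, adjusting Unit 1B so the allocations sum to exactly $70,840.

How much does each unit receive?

Combined assessed value = 1,956,454.
Pro-rata amounts: Unit 1B 611,303/1,956,454 × $70,840 = 22,134.28; Unit 2C 409,662/1,956,454 × $70,840 = 14,833.19; Unit PH2 785,705/1,956,454 × $70,840 = 28,449.09; Unit G1 149,784/1,956,454 × $70,840 = 5,423.43.
Rounded to nearest $5: Unit 1B $22,135; Unit 2C $14,835; Unit PH2 $28,450; Unit G1 $5,425. Sum = $70,845.
Difference $70,840 − $70,845 = −$5 applied to Unit 1B: Unit 1B becomes $22,130.

Unit 1B: $22,130 · Unit 2C: $14,835 · Unit PH2: $28,450 · Unit G1: $5,425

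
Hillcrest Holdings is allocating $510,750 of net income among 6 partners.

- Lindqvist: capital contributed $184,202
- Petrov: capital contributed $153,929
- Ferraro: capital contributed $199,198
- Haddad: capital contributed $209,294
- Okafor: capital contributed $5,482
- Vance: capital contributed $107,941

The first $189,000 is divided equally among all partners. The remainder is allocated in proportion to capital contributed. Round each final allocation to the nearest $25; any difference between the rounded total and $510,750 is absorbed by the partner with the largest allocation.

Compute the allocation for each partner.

Equal tier: $189,000 ÷ 6 = $31,500 apiece.
Remainder $321,750 by capital contributed (total 860,046): Lindqvist 68,911.42 → $68,900; Petrov 57,586.05 → $57,575; Ferraro 74,521.54 → $74,525; Haddad 78,298.54 → $78,300; Okafor 2,050.86 → $2,050; Vance 40,381.58 → $40,375.
Rounding difference +$25 on remainder applied to Haddad.
Totals: Lindqvist $31,500 + $68,900 = $100,400; Petrov $31,500 + $57,575 = $89,075; Ferraro $31,500 + $74,525 = $106,025; Haddad $31,500 + $78,325 = $109,825; Okafor $31,500 + $2,050 = $33,550; Vance $31,500 + $40,375 = $71,875.

Lindqvist: $100,400 | Petrov: $89,075 | Ferraro: $106,025 | Haddad: $109,825 | Okafor: $33,550 | Vance: $71,875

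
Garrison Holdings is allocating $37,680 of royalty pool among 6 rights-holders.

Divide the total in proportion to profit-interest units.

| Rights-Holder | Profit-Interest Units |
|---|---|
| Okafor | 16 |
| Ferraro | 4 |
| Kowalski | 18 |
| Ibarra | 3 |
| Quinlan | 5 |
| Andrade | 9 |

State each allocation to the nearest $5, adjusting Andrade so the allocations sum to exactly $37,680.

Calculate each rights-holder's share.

Okafor: $10,960 · Ferraro: $2,740 · Kowalski: $12,330 · Ibarra: $2,055 · Quinlan: $3,425 · Andrade: $6,170

Profit-interest units total: 55.
Unrounded shares: Okafor 16/55 × $37,680 = 10,961.45; Ferraro 4/55 × $37,680 = 2,740.36; Kowalski 18/55 × $37,680 = 12,331.64; Ibarra 3/55 × $37,680 = 2,055.27; Quinlan 5/55 × $37,680 = 3,425.45; Andrade 9/55 × $37,680 = 6,165.82.
Rounded to nearest $5: Okafor $10,960; Ferraro $2,740; Kowalski $12,330; Ibarra $2,055; Quinlan $3,425; Andrade $6,165. Sum = $37,675.
Difference $37,680 − $37,675 = +$5 applied to Andrade: Andrade becomes $6,170.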